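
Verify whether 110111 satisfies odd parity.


Number of 1s: 5

Yes, parity is correct (5 ones)


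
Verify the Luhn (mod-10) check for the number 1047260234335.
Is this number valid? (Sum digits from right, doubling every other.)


Luhn sum = 44
44 mod 10 = 4

Invalid (Luhn sum mod 10 = 4)


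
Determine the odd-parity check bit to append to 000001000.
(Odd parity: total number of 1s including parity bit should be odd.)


Number of 1s in data: 1
Parity bit: 0

0


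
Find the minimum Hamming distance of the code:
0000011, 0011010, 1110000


Comparing all pairs, minimum distance: 3
Can detect 2 errors, correct 1 errors

3


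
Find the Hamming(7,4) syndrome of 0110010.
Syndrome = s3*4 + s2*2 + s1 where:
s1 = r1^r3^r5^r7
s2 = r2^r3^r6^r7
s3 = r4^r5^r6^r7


s1=1, s2=1, s3=1

Syndrome = 7 (error at position 7)


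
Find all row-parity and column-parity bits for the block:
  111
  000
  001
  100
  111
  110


Row parities: 101110
Column parities: 011

Row P: 101110, Col P: 011, Corner: 0


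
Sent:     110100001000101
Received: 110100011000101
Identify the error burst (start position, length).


XOR: 000000010000000

Burst at position 7, length 1


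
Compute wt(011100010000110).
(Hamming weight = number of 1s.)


Counting 1s in 011100010000110

6


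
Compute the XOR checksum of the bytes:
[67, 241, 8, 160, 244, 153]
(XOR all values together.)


XOR chain: 67 ^ 241 ^ 8 ^ 160 ^ 244 ^ 153 = 119

119


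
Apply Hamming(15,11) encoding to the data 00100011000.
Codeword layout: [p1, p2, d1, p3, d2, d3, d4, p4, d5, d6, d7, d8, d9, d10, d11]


Parity bits: p1=1, p2=0, p3=0, p4=0

100001000011000


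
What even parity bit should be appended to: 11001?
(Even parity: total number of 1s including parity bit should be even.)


Number of 1s in data: 3
Parity bit: 1

1


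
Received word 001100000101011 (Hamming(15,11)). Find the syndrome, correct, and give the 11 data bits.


Syndrome = 0: no error detected

Data: 10000101011 (no errors)


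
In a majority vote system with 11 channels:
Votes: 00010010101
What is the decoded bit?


Ones: 4 out of 11
Threshold: 6

0 (4/11 voted 1)


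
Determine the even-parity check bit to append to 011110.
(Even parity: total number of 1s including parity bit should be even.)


Number of 1s in data: 4
Parity bit: 0

0


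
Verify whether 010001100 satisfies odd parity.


Number of 1s: 3

Yes, parity is correct (3 ones)


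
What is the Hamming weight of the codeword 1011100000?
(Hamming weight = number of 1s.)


Counting 1s in 1011100000

4


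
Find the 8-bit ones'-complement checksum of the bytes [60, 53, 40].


Sum = 153 mod 256 = 153
Complement = 102

102


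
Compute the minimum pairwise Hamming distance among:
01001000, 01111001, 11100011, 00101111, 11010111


Comparing all pairs, minimum distance: 3
Can detect 2 errors, correct 1 errors

3


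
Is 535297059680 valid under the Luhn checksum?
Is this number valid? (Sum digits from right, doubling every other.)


Luhn sum = 50
50 mod 10 = 0

Valid (Luhn sum mod 10 = 0)


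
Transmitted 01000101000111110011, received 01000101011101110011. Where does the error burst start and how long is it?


XOR: 00000000011010000000

Burst at position 9, length 4


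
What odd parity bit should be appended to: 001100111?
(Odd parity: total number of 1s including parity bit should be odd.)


Number of 1s in data: 5
Parity bit: 0

0


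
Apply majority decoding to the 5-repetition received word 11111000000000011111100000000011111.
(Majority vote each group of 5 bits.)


Groups: 11111, 00000, 00000, 11111, 10000, 00000, 11111
Majority votes: 1001001

1001001


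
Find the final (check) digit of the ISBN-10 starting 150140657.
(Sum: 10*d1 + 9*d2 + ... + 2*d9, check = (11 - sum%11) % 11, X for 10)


Weighted sum: 139
139 mod 11 = 7

Check digit: 4


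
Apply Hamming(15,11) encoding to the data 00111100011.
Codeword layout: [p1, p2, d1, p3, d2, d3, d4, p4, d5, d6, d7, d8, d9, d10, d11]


Parity bits: p1=1, p2=1, p3=0, p4=0

110001101100011


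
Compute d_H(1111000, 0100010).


XOR: 1011010
Count of 1s: 4

4


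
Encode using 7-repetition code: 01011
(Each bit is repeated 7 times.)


Each bit -> 7 copies

00000001111111000000011111111111111


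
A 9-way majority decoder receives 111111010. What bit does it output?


Ones: 7 out of 9
Threshold: 5

1 (7/9 voted 1)


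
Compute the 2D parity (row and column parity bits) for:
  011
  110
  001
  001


Row parities: 0011
Column parities: 101

Row P: 0011, Col P: 101, Corner: 0


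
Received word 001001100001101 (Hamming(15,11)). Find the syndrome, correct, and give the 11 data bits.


Syndrome = 12: error at position 12

Data: 10110000101 (corrected bit 12)


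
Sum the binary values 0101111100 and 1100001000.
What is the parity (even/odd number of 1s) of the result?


0101111100 = 380
1100001000 = 776
Sum = 1156 = 10010000100
1s count = 3

odd parity (3 ones in 10010000100)


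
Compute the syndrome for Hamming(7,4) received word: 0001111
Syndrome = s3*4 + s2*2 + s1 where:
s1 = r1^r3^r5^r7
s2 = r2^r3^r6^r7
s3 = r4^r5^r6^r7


s1=0, s2=0, s3=0

Syndrome = 0 (no error)


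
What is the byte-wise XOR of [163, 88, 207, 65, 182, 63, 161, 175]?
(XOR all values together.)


XOR chain: 163 ^ 88 ^ 207 ^ 65 ^ 182 ^ 63 ^ 161 ^ 175 = 242

242


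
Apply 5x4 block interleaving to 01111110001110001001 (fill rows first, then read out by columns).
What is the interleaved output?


Matrix:
  0111
  1110
  0011
  1000
  1001
Read columns: 01011110001110010101

01011110001110010101


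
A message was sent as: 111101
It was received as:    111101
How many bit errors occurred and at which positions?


XOR: 000000

0 errors (received matches sent)


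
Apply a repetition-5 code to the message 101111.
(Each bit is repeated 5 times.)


Each bit -> 5 copies

111110000011111111111111111111


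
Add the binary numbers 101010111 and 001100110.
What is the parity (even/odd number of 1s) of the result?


101010111 = 343
001100110 = 102
Sum = 445 = 110111101
1s count = 7

odd parity (7 ones in 110111101)


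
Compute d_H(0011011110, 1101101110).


XOR: 1110110000
Count of 1s: 5

5


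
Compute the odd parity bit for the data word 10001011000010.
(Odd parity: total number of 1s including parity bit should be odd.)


Number of 1s in data: 5
Parity bit: 0

0


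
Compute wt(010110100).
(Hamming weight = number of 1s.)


Counting 1s in 010110100

4


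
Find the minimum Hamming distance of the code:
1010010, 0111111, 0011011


Comparing all pairs, minimum distance: 2
Can detect 1 errors, correct 0 errors

2


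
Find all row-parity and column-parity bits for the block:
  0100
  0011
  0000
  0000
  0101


Row parities: 10000
Column parities: 0010

Row P: 10000, Col P: 0010, Corner: 1


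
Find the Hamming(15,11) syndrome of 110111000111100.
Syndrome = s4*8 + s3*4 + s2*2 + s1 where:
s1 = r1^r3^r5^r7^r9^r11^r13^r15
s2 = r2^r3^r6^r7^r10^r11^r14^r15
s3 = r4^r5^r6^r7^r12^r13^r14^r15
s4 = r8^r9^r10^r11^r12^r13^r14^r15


s1=0, s2=0, s3=1, s4=0

Syndrome = 4 (error at position 4)


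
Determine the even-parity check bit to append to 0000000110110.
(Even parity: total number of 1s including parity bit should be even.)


Number of 1s in data: 4
Parity bit: 0

0


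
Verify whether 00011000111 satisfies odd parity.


Number of 1s: 5

Yes, parity is correct (5 ones)


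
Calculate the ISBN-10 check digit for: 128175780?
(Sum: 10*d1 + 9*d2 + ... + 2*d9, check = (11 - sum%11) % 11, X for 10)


Weighted sum: 218
218 mod 11 = 9

Check digit: 2


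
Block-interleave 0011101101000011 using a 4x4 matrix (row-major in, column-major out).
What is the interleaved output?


Matrix:
  0011
  1011
  0100
  0011
Read columns: 0100001011011101

0100001011011101


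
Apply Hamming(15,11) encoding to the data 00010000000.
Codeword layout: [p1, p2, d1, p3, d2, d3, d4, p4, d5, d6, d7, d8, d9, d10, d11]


Parity bits: p1=1, p2=1, p3=1, p4=0

110100100000000


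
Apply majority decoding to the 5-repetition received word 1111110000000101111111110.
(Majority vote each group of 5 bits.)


Groups: 11111, 10000, 00010, 11111, 11110
Majority votes: 10011

10011


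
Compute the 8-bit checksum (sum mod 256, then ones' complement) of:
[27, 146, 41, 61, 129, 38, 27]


Sum = 469 mod 256 = 213
Complement = 42

42


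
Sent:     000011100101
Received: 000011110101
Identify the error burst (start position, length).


XOR: 000000010000

Burst at position 7, length 1


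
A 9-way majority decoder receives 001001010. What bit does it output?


Ones: 3 out of 9
Threshold: 5

0 (3/9 voted 1)


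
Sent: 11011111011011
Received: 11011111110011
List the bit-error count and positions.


XOR: 00000000101000

2 error(s) at position(s): 8, 10


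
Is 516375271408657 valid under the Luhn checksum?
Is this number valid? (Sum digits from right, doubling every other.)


Luhn sum = 64
64 mod 10 = 4

Invalid (Luhn sum mod 10 = 4)


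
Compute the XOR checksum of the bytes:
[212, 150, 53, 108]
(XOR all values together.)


XOR chain: 212 ^ 150 ^ 53 ^ 108 = 27

27


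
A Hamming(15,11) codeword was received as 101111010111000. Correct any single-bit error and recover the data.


Syndrome = 0: no error detected

Data: 11100111000 (no errors)


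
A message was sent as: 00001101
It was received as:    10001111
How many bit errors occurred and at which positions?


XOR: 10000010

2 error(s) at position(s): 0, 6


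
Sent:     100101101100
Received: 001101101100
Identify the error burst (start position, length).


XOR: 101000000000

Burst at position 0, length 3


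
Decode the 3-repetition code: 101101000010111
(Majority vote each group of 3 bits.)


Groups: 101, 101, 000, 010, 111
Majority votes: 11001

11001


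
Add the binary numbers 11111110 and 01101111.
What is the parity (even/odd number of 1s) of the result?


11111110 = 254
01101111 = 111
Sum = 365 = 101101101
1s count = 6

even parity (6 ones in 101101101)


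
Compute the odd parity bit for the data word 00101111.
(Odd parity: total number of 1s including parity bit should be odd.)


Number of 1s in data: 5
Parity bit: 0

0


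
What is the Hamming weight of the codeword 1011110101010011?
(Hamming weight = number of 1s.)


Counting 1s in 1011110101010011

10


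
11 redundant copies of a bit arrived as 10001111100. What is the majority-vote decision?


Ones: 6 out of 11
Threshold: 6

1 (6/11 voted 1)


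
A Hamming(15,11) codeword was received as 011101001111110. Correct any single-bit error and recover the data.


Syndrome = 4: error at position 4

Data: 10101111110 (corrected bit 4)


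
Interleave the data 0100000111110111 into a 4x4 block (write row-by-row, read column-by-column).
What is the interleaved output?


Matrix:
  0100
  0001
  1111
  0111
Read columns: 0010101100110111

0010101100110111


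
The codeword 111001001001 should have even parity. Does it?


Number of 1s: 6

Yes, parity is correct (6 ones)


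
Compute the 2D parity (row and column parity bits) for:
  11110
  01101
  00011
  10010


Row parities: 0100
Column parities: 00010

Row P: 0100, Col P: 00010, Corner: 1


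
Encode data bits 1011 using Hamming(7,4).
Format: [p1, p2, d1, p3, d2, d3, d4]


Parity bits: p1=0, p2=1, p3=0

0110011


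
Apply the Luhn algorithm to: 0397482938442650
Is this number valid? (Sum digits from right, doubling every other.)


Luhn sum = 85
85 mod 10 = 5

Invalid (Luhn sum mod 10 = 5)


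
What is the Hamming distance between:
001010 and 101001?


XOR: 100011
Count of 1s: 3

3


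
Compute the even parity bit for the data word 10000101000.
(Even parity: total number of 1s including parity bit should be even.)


Number of 1s in data: 3
Parity bit: 1

1


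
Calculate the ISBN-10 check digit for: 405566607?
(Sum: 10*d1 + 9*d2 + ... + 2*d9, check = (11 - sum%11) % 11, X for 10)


Weighted sum: 219
219 mod 11 = 10

Check digit: 1


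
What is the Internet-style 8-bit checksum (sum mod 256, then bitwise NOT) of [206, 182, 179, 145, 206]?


Sum = 918 mod 256 = 150
Complement = 105

105


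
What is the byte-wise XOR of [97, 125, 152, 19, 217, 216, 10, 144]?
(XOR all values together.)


XOR chain: 97 ^ 125 ^ 152 ^ 19 ^ 217 ^ 216 ^ 10 ^ 144 = 12

12


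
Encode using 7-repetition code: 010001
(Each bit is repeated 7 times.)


Each bit -> 7 copies

000000011111110000000000000000000001111111


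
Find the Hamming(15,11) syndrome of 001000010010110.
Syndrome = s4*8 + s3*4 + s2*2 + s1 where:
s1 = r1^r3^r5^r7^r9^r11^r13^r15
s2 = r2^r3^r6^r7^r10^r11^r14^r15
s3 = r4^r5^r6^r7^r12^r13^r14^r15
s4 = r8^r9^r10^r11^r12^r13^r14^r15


s1=1, s2=1, s3=0, s4=0

Syndrome = 3 (error at position 3)


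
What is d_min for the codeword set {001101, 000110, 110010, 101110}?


Comparing all pairs, minimum distance: 2
Can detect 1 errors, correct 0 errors

2


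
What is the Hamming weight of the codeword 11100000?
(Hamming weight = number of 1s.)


Counting 1s in 11100000

3


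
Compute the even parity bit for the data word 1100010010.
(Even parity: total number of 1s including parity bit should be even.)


Number of 1s in data: 4
Parity bit: 0

0


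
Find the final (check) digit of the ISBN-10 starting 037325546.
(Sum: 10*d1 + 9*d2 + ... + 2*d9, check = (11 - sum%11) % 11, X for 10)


Weighted sum: 185
185 mod 11 = 9

Check digit: 2


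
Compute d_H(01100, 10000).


XOR: 11100
Count of 1s: 3

3


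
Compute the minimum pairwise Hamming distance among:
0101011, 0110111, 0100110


Comparing all pairs, minimum distance: 2
Can detect 1 errors, correct 0 errors

2


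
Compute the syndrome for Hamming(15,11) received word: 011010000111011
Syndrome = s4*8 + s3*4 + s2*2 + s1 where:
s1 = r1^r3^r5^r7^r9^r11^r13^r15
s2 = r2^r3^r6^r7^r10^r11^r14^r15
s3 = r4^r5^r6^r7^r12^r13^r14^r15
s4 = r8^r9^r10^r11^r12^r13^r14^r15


s1=0, s2=0, s3=0, s4=1

Syndrome = 8 (error at position 8)


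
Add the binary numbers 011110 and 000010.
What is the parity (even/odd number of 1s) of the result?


011110 = 30
000010 = 2
Sum = 32 = 100000
1s count = 1

odd parity (1 ones in 100000)


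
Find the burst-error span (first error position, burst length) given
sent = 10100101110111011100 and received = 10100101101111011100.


XOR: 00000000011000000000

Burst at position 9, length 2


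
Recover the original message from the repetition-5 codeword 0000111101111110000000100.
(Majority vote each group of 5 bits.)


Groups: 00001, 11101, 11111, 00000, 00100
Majority votes: 01100

01100


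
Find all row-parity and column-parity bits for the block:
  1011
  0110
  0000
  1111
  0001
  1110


Row parities: 100011
Column parities: 1101

Row P: 100011, Col P: 1101, Corner: 1


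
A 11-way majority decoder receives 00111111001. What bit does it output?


Ones: 7 out of 11
Threshold: 6

1 (7/11 voted 1)


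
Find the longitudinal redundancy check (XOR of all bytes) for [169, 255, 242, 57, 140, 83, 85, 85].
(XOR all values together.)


XOR chain: 169 ^ 255 ^ 242 ^ 57 ^ 140 ^ 83 ^ 85 ^ 85 = 66

66


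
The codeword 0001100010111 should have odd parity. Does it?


Number of 1s: 6

No, parity error (6 ones)


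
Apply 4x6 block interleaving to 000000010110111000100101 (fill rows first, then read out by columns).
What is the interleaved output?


Matrix:
  000000
  010110
  111000
  100101
Read columns: 001101100010010101000001

001101100010010101000001


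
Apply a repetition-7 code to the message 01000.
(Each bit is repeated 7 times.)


Each bit -> 7 copies

00000001111111000000000000000000000


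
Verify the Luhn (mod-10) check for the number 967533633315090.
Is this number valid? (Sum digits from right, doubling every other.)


Luhn sum = 61
61 mod 10 = 1

Invalid (Luhn sum mod 10 = 1)


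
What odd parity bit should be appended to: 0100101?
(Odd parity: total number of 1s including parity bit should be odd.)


Number of 1s in data: 3
Parity bit: 0

0


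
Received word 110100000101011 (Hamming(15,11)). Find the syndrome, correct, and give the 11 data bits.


Syndrome = 0: no error detected

Data: 00000101011 (no errors)


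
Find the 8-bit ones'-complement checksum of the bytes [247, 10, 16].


Sum = 273 mod 256 = 17
Complement = 238

238


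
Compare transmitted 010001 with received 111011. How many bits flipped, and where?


XOR: 101010

3 error(s) at position(s): 0, 2, 4


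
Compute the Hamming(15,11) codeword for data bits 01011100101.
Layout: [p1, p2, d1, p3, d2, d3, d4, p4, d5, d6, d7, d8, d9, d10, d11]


Parity bits: p1=1, p2=1, p3=0, p4=0

110010101100101


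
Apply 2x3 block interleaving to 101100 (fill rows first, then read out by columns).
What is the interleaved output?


Matrix:
  101
  100
Read columns: 110010

110010


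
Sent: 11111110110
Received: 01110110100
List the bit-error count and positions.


XOR: 10001000010

3 error(s) at position(s): 0, 4, 9


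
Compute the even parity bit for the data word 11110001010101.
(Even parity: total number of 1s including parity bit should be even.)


Number of 1s in data: 8
Parity bit: 0

0


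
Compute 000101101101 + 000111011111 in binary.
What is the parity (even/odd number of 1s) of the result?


000101101101 = 365
000111011111 = 479
Sum = 844 = 1101001100
1s count = 5

odd parity (5 ones in 1101001100)


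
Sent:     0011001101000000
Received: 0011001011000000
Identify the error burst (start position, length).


XOR: 0000000110000000

Burst at position 7, length 2


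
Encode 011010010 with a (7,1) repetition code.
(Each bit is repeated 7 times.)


Each bit -> 7 copies

000000011111111111111000000011111110000000000000011111110000000


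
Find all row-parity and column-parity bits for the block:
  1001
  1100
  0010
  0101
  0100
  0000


Row parities: 001010
Column parities: 0110

Row P: 001010, Col P: 0110, Corner: 0


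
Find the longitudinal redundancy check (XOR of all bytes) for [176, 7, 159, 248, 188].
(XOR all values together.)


XOR chain: 176 ^ 7 ^ 159 ^ 248 ^ 188 = 108

108


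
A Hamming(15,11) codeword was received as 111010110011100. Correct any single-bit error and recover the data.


Syndrome = 0: no error detected

Data: 11010011100 (no errors)


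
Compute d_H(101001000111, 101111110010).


XOR: 000110110101
Count of 1s: 6

6


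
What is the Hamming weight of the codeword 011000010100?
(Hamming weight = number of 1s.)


Counting 1s in 011000010100

4


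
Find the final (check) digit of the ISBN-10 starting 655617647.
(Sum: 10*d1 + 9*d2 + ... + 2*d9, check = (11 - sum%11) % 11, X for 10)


Weighted sum: 278
278 mod 11 = 3

Check digit: 8


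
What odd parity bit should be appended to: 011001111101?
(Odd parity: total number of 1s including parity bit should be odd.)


Number of 1s in data: 8
Parity bit: 1

1


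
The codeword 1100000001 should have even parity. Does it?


Number of 1s: 3

No, parity error (3 ones)


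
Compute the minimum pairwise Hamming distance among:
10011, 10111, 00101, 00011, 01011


Comparing all pairs, minimum distance: 1
Can detect 0 errors, correct 0 errors

1


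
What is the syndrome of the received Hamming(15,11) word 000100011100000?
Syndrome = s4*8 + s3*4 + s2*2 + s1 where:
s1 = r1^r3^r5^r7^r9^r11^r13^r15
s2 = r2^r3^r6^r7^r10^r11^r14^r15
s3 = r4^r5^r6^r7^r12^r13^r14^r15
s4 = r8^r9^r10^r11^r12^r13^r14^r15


s1=1, s2=1, s3=1, s4=1

Syndrome = 15 (error at position 15)


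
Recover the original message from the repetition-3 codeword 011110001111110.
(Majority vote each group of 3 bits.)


Groups: 011, 110, 001, 111, 110
Majority votes: 11011

11011


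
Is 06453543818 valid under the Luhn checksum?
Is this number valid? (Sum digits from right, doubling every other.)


Luhn sum = 40
40 mod 10 = 0

Valid (Luhn sum mod 10 = 0)


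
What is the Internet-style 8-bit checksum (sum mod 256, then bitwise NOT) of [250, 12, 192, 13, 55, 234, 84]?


Sum = 840 mod 256 = 72
Complement = 183

183


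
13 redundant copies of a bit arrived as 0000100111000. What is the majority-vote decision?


Ones: 4 out of 13
Threshold: 7

0 (4/13 voted 1)


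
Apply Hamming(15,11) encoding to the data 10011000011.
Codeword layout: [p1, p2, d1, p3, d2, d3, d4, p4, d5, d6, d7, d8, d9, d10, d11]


Parity bits: p1=0, p2=0, p3=1, p4=1

001100111000011


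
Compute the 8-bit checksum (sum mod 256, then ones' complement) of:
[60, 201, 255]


Sum = 516 mod 256 = 4
Complement = 251

251


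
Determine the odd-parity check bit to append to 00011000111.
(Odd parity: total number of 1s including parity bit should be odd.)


Number of 1s in data: 5
Parity bit: 0

0


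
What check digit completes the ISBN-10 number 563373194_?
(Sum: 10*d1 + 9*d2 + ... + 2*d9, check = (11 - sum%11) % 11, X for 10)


Weighted sum: 245
245 mod 11 = 3

Check digit: 8


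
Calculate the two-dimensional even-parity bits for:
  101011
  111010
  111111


Row parities: 000
Column parities: 101110

Row P: 000, Col P: 101110, Corner: 0


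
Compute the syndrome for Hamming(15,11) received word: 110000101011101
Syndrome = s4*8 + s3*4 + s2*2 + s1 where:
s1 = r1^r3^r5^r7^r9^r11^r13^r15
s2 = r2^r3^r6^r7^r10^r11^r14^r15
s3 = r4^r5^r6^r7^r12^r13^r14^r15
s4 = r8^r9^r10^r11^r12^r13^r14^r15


s1=0, s2=0, s3=0, s4=1

Syndrome = 8 (error at position 8)


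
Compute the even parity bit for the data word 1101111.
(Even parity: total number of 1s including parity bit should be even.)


Number of 1s in data: 6
Parity bit: 0

0


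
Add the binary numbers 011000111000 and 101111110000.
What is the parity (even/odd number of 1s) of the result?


011000111000 = 1592
101111110000 = 3056
Sum = 4648 = 1001000101000
1s count = 4

even parity (4 ones in 1001000101000)


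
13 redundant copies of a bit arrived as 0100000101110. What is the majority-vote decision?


Ones: 5 out of 13
Threshold: 7

0 (5/13 voted 1)


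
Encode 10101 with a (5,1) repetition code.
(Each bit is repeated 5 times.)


Each bit -> 5 copies

1111100000111110000011111


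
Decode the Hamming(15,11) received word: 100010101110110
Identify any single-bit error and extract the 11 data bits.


Syndrome = 8: error at position 8

Data: 01011110110 (corrected bit 8)


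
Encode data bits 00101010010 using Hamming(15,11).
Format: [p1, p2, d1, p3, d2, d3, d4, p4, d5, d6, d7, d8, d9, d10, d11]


Parity bits: p1=0, p2=1, p3=0, p4=1

010001011010010


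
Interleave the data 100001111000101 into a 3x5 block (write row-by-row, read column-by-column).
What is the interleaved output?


Matrix:
  10000
  11110
  00101
Read columns: 110010011010001

110010011010001


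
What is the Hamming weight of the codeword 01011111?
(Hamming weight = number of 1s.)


Counting 1s in 01011111

6


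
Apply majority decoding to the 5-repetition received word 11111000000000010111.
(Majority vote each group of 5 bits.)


Groups: 11111, 00000, 00000, 10111
Majority votes: 1001

1001


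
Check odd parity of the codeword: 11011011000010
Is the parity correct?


Number of 1s: 7

Yes, parity is correct (7 ones)


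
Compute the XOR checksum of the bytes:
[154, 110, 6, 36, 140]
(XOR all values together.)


XOR chain: 154 ^ 110 ^ 6 ^ 36 ^ 140 = 90

90


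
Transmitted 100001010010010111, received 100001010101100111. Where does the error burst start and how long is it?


XOR: 000000000111110000

Burst at position 9, length 5


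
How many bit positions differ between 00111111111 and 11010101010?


XOR: 11101010101
Count of 1s: 7

7


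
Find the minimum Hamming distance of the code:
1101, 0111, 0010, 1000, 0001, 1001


Comparing all pairs, minimum distance: 1
Can detect 0 errors, correct 0 errors

1


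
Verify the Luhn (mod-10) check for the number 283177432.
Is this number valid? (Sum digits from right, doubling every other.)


Luhn sum = 38
38 mod 10 = 8

Invalid (Luhn sum mod 10 = 8)


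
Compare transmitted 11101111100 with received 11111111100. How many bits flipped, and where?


XOR: 00010000000

1 error(s) at position(s): 3


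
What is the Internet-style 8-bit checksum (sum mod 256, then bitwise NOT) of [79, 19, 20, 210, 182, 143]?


Sum = 653 mod 256 = 141
Complement = 114

114


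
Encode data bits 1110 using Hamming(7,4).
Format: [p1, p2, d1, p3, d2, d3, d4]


Parity bits: p1=0, p2=0, p3=0

0010110


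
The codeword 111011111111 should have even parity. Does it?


Number of 1s: 11

No, parity error (11 ones)


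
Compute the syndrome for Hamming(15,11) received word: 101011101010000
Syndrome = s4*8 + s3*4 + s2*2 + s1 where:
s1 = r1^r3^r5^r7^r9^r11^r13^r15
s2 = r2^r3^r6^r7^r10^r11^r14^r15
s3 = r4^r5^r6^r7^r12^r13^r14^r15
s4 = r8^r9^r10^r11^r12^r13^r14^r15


s1=0, s2=0, s3=1, s4=0

Syndrome = 4 (error at position 4)


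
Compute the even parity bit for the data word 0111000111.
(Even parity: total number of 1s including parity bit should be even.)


Number of 1s in data: 6
Parity bit: 0

0


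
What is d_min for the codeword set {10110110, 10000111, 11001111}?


Comparing all pairs, minimum distance: 2
Can detect 1 errors, correct 0 errors

2


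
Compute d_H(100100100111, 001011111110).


XOR: 101111011001
Count of 1s: 8

8


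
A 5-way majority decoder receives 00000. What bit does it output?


Ones: 0 out of 5
Threshold: 3

0 (0/5 voted 1)


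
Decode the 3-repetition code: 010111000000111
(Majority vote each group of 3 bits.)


Groups: 010, 111, 000, 000, 111
Majority votes: 01001

01001


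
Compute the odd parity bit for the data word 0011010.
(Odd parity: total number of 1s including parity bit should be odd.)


Number of 1s in data: 3
Parity bit: 0

0


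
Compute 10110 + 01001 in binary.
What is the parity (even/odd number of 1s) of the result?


10110 = 22
01001 = 9
Sum = 31 = 11111
1s count = 5

odd parity (5 ones in 11111)


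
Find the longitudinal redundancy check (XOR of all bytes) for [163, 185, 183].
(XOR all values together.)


XOR chain: 163 ^ 185 ^ 183 = 173

173


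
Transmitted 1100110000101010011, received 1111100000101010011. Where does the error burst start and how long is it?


XOR: 0011010000000000000

Burst at position 2, length 4


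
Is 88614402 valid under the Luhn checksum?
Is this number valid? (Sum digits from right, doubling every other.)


Luhn sum = 33
33 mod 10 = 3

Invalid (Luhn sum mod 10 = 3)


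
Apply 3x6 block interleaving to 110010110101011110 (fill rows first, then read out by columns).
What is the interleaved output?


Matrix:
  110010
  110101
  011110
Read columns: 110111001011101010

110111001011101010


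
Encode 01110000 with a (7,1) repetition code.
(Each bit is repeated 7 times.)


Each bit -> 7 copies

00000001111111111111111111110000000000000000000000000000


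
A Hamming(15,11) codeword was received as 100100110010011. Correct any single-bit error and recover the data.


Syndrome = 0: no error detected

Data: 00010010011 (no errors)


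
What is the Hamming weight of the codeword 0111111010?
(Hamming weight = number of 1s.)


Counting 1s in 0111111010

7


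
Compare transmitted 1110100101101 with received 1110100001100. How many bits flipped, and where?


XOR: 0000000100001

2 error(s) at position(s): 7, 12


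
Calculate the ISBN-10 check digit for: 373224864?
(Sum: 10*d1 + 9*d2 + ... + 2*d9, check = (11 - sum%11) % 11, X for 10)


Weighted sum: 221
221 mod 11 = 1

Check digit: X


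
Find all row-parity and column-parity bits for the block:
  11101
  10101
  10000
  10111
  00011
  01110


Row parities: 011001
Column parities: 00010

Row P: 011001, Col P: 00010, Corner: 1


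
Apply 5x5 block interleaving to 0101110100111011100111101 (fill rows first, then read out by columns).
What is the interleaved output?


Matrix:
  01011
  10100
  11101
  11001
  11101
Read columns: 0111110111011011000010111

0111110111011011000010111


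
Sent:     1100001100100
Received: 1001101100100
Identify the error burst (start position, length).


XOR: 0101100000000

Burst at position 1, length 4


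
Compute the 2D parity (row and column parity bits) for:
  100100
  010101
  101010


Row parities: 011
Column parities: 011011

Row P: 011, Col P: 011011, Corner: 0


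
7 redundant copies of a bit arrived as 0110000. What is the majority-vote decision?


Ones: 2 out of 7
Threshold: 4

0 (2/7 voted 1)


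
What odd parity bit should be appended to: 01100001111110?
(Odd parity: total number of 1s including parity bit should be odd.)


Number of 1s in data: 8
Parity bit: 1

1


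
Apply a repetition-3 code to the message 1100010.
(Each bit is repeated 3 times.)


Each bit -> 3 copies

111111000000000111000


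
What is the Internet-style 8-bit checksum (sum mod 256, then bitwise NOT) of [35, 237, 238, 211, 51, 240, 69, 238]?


Sum = 1319 mod 256 = 39
Complement = 216

216


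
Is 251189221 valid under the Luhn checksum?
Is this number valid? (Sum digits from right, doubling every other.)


Luhn sum = 30
30 mod 10 = 0

Valid (Luhn sum mod 10 = 0)


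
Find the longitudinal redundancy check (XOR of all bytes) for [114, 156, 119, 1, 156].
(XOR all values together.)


XOR chain: 114 ^ 156 ^ 119 ^ 1 ^ 156 = 4

4


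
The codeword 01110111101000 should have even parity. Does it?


Number of 1s: 8

Yes, parity is correct (8 ones)


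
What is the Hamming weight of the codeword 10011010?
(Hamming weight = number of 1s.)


Counting 1s in 10011010

4


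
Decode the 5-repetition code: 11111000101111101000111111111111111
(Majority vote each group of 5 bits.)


Groups: 11111, 00010, 11111, 01000, 11111, 11111, 11111
Majority votes: 1010111

1010111


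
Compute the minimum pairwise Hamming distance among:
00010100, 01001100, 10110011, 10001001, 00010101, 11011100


Comparing all pairs, minimum distance: 1
Can detect 0 errors, correct 0 errors

1


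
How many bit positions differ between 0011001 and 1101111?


XOR: 1110110
Count of 1s: 5

5


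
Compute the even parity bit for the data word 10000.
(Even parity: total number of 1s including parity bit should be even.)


Number of 1s in data: 1
Parity bit: 1

1


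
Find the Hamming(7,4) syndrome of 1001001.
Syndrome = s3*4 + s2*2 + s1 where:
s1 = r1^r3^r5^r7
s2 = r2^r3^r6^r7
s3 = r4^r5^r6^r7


s1=0, s2=1, s3=0

Syndrome = 2 (error at position 2)


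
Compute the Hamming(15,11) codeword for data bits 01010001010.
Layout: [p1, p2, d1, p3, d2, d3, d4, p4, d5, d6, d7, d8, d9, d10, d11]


Parity bits: p1=0, p2=0, p3=0, p4=0

000010100001010


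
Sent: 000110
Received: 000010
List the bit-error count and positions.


XOR: 000100

1 error(s) at position(s): 3


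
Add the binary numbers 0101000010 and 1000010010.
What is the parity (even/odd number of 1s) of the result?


0101000010 = 322
1000010010 = 530
Sum = 852 = 1101010100
1s count = 5

odd parity (5 ones in 1101010100)


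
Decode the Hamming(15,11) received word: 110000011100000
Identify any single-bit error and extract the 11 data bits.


Syndrome = 8: error at position 8

Data: 00001100000 (corrected bit 8)


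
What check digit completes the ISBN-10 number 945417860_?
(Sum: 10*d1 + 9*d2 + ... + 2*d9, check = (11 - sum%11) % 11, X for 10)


Weighted sum: 285
285 mod 11 = 10

Check digit: 1


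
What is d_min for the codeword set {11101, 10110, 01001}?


Comparing all pairs, minimum distance: 2
Can detect 1 errors, correct 0 errors

2


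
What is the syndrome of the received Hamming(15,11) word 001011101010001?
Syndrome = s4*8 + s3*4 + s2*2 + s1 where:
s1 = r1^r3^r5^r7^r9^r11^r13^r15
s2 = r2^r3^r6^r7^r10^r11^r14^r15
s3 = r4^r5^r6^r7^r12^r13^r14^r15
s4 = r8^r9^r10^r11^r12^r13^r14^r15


s1=0, s2=1, s3=0, s4=1

Syndrome = 10 (error at position 10)


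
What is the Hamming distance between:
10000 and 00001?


XOR: 10001
Count of 1s: 2

2


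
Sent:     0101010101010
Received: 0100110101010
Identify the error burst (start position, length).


XOR: 0001100000000

Burst at position 3, length 2


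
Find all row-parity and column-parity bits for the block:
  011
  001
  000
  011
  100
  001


Row parities: 010011
Column parities: 100

Row P: 010011, Col P: 100, Corner: 1


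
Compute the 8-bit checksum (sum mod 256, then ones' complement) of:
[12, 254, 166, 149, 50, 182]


Sum = 813 mod 256 = 45
Complement = 210

210


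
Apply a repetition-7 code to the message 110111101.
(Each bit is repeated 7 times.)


Each bit -> 7 copies

111111111111110000000111111111111111111111111111100000001111111


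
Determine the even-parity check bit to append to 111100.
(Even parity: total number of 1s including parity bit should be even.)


Number of 1s in data: 4
Parity bit: 0

0


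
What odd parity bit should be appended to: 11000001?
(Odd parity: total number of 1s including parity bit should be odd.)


Number of 1s in data: 3
Parity bit: 0

0


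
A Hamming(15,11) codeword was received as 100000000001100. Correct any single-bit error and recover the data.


Syndrome = 0: no error detected

Data: 00000001100 (no errors)


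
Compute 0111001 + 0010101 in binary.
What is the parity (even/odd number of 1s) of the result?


0111001 = 57
0010101 = 21
Sum = 78 = 1001110
1s count = 4

even parity (4 ones in 1001110)


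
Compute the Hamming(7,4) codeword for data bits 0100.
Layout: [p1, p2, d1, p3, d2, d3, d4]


Parity bits: p1=1, p2=0, p3=1

1001100


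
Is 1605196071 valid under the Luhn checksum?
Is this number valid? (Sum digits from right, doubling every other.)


Luhn sum = 33
33 mod 10 = 3

Invalid (Luhn sum mod 10 = 3)


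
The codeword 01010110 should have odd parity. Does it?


Number of 1s: 4

No, parity error (4 ones)


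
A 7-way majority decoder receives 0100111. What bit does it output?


Ones: 4 out of 7
Threshold: 4

1 (4/7 voted 1)


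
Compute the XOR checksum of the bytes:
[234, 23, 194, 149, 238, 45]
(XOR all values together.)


XOR chain: 234 ^ 23 ^ 194 ^ 149 ^ 238 ^ 45 = 105

105


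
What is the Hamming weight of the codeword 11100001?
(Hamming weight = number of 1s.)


Counting 1s in 11100001

4


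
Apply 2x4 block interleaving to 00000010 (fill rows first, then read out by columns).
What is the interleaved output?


Matrix:
  0000
  0010
Read columns: 00000100

00000100


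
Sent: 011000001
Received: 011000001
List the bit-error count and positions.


XOR: 000000000

0 errors (received matches sent)


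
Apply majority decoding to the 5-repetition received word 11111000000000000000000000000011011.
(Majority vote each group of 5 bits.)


Groups: 11111, 00000, 00000, 00000, 00000, 00000, 11011
Majority votes: 1000001

1000001


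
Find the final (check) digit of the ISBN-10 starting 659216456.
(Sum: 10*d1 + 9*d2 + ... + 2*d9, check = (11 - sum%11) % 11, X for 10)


Weighted sum: 270
270 mod 11 = 6

Check digit: 5


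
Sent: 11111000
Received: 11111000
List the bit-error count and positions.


XOR: 00000000

0 errors (received matches sent)


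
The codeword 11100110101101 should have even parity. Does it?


Number of 1s: 9

No, parity error (9 ones)


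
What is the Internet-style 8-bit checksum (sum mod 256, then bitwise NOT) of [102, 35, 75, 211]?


Sum = 423 mod 256 = 167
Complement = 88

88


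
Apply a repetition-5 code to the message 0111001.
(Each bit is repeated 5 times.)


Each bit -> 5 copies

00000111111111111111000000000011111


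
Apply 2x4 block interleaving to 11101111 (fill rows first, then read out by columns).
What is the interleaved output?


Matrix:
  1110
  1111
Read columns: 11111101

11111101


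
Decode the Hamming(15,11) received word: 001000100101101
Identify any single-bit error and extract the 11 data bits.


Syndrome = 0: no error detected

Data: 10010101101 (no errors)


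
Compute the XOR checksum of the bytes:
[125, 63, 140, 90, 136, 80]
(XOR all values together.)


XOR chain: 125 ^ 63 ^ 140 ^ 90 ^ 136 ^ 80 = 76

76


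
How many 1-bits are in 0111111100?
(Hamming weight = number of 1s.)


Counting 1s in 0111111100

7


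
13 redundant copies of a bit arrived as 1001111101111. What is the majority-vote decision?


Ones: 10 out of 13
Threshold: 7

1 (10/13 voted 1)


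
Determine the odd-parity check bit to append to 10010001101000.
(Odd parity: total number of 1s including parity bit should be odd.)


Number of 1s in data: 5
Parity bit: 0

0


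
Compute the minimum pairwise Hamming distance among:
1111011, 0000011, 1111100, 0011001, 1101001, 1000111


Comparing all pairs, minimum distance: 2
Can detect 1 errors, correct 0 errors

2


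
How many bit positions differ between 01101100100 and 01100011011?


XOR: 00001111111
Count of 1s: 7

7


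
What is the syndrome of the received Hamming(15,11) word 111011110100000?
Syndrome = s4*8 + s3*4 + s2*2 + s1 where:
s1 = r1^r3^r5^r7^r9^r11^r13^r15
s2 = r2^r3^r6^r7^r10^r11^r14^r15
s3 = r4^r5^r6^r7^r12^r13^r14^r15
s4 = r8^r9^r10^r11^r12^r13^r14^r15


s1=0, s2=1, s3=1, s4=0

Syndrome = 6 (error at position 6)


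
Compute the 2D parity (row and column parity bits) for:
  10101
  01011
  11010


Row parities: 111
Column parities: 00100

Row P: 111, Col P: 00100, Corner: 1


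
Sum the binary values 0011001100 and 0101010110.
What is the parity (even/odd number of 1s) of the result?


0011001100 = 204
0101010110 = 342
Sum = 546 = 1000100010
1s count = 3

odd parity (3 ones in 1000100010)


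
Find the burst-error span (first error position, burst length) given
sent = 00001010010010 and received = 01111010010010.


XOR: 01110000000000

Burst at position 1, length 3


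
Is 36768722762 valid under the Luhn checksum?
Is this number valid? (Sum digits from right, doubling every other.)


Luhn sum = 47
47 mod 10 = 7

Invalid (Luhn sum mod 10 = 7)


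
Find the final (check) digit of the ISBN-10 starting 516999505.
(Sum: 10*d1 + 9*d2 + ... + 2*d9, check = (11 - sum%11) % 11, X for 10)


Weighted sum: 299
299 mod 11 = 2

Check digit: 9


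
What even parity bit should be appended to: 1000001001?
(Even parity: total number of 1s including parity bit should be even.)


Number of 1s in data: 3
Parity bit: 1

1


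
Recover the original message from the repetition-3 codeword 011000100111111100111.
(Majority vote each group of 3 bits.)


Groups: 011, 000, 100, 111, 111, 100, 111
Majority votes: 1001101

1001101


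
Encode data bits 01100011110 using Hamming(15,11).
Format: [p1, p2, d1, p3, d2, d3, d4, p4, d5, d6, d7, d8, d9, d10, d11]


Parity bits: p1=1, p2=1, p3=1, p4=0

110111000011110


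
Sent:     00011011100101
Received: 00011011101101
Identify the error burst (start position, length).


XOR: 00000000001000

Burst at position 10, length 1


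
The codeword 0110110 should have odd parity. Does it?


Number of 1s: 4

No, parity error (4 ones)


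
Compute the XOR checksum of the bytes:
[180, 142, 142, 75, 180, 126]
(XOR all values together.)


XOR chain: 180 ^ 142 ^ 142 ^ 75 ^ 180 ^ 126 = 53

53
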